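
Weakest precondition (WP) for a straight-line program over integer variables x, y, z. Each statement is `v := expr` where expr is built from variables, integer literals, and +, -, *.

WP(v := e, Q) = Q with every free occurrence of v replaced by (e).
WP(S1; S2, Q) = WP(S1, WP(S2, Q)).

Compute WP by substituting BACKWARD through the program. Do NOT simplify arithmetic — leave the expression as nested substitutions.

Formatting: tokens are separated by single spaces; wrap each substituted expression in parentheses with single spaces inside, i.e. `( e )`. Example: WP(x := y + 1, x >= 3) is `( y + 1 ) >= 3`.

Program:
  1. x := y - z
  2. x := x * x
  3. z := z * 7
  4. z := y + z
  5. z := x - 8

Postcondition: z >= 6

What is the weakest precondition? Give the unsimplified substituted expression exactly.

Answer: ( ( ( y - z ) * ( y - z ) ) - 8 ) >= 6

Derivation:
post: z >= 6
stmt 5: z := x - 8  -- replace 1 occurrence(s) of z with (x - 8)
  => ( x - 8 ) >= 6
stmt 4: z := y + z  -- replace 0 occurrence(s) of z with (y + z)
  => ( x - 8 ) >= 6
stmt 3: z := z * 7  -- replace 0 occurrence(s) of z with (z * 7)
  => ( x - 8 ) >= 6
stmt 2: x := x * x  -- replace 1 occurrence(s) of x with (x * x)
  => ( ( x * x ) - 8 ) >= 6
stmt 1: x := y - z  -- replace 2 occurrence(s) of x with (y - z)
  => ( ( ( y - z ) * ( y - z ) ) - 8 ) >= 6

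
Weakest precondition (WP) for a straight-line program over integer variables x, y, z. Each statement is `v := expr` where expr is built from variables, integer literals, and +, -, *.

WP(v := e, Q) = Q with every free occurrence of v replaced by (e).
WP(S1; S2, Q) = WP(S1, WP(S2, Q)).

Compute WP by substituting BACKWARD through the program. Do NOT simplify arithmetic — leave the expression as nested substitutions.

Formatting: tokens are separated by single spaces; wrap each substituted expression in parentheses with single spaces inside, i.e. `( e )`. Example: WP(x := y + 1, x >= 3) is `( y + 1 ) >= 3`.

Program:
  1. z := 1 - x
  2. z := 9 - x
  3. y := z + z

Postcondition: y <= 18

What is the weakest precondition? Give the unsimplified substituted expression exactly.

post: y <= 18
stmt 3: y := z + z  -- replace 1 occurrence(s) of y with (z + z)
  => ( z + z ) <= 18
stmt 2: z := 9 - x  -- replace 2 occurrence(s) of z with (9 - x)
  => ( ( 9 - x ) + ( 9 - x ) ) <= 18
stmt 1: z := 1 - x  -- replace 0 occurrence(s) of z with (1 - x)
  => ( ( 9 - x ) + ( 9 - x ) ) <= 18

Answer: ( ( 9 - x ) + ( 9 - x ) ) <= 18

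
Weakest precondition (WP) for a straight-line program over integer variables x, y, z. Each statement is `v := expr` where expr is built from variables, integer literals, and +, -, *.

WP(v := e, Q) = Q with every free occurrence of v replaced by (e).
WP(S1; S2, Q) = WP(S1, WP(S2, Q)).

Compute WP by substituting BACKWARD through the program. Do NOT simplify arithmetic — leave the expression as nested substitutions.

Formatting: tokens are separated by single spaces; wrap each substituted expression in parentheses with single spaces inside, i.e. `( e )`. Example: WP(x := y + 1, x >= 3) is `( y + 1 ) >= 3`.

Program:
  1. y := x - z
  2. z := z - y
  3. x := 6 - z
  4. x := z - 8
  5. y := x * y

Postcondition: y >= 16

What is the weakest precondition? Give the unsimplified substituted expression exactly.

Answer: ( ( ( z - ( x - z ) ) - 8 ) * ( x - z ) ) >= 16

Derivation:
post: y >= 16
stmt 5: y := x * y  -- replace 1 occurrence(s) of y with (x * y)
  => ( x * y ) >= 16
stmt 4: x := z - 8  -- replace 1 occurrence(s) of x with (z - 8)
  => ( ( z - 8 ) * y ) >= 16
stmt 3: x := 6 - z  -- replace 0 occurrence(s) of x with (6 - z)
  => ( ( z - 8 ) * y ) >= 16
stmt 2: z := z - y  -- replace 1 occurrence(s) of z with (z - y)
  => ( ( ( z - y ) - 8 ) * y ) >= 16
stmt 1: y := x - z  -- replace 2 occurrence(s) of y with (x - z)
  => ( ( ( z - ( x - z ) ) - 8 ) * ( x - z ) ) >= 16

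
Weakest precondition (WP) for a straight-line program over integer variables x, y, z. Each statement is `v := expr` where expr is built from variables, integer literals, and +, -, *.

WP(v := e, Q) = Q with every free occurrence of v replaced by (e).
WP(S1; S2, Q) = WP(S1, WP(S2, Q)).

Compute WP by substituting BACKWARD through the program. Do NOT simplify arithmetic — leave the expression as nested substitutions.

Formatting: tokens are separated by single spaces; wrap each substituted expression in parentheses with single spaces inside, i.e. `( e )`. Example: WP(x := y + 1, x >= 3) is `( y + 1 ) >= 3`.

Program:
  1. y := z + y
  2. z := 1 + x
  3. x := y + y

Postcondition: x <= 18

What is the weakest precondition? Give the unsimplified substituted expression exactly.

post: x <= 18
stmt 3: x := y + y  -- replace 1 occurrence(s) of x with (y + y)
  => ( y + y ) <= 18
stmt 2: z := 1 + x  -- replace 0 occurrence(s) of z with (1 + x)
  => ( y + y ) <= 18
stmt 1: y := z + y  -- replace 2 occurrence(s) of y with (z + y)
  => ( ( z + y ) + ( z + y ) ) <= 18

Answer: ( ( z + y ) + ( z + y ) ) <= 18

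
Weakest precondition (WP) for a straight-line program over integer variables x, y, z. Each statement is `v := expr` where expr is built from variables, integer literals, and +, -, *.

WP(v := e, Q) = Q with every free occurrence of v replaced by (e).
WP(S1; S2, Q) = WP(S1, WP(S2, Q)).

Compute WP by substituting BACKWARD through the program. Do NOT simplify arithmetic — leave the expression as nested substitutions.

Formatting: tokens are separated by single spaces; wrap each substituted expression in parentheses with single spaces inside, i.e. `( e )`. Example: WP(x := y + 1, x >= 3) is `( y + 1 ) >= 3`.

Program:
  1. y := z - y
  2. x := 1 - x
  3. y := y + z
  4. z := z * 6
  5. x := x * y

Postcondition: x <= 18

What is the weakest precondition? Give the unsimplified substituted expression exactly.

post: x <= 18
stmt 5: x := x * y  -- replace 1 occurrence(s) of x with (x * y)
  => ( x * y ) <= 18
stmt 4: z := z * 6  -- replace 0 occurrence(s) of z with (z * 6)
  => ( x * y ) <= 18
stmt 3: y := y + z  -- replace 1 occurrence(s) of y with (y + z)
  => ( x * ( y + z ) ) <= 18
stmt 2: x := 1 - x  -- replace 1 occurrence(s) of x with (1 - x)
  => ( ( 1 - x ) * ( y + z ) ) <= 18
stmt 1: y := z - y  -- replace 1 occurrence(s) of y with (z - y)
  => ( ( 1 - x ) * ( ( z - y ) + z ) ) <= 18

Answer: ( ( 1 - x ) * ( ( z - y ) + z ) ) <= 18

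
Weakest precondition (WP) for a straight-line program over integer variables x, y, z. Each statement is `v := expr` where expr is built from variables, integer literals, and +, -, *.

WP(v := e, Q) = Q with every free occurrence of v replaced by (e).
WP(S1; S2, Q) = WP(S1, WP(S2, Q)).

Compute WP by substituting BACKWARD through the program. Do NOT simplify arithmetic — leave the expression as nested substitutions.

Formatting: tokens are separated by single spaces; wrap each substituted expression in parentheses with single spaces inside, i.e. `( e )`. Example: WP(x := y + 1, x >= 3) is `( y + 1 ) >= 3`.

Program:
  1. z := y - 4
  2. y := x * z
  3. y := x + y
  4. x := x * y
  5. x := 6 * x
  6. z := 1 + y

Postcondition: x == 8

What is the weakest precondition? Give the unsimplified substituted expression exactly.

post: x == 8
stmt 6: z := 1 + y  -- replace 0 occurrence(s) of z with (1 + y)
  => x == 8
stmt 5: x := 6 * x  -- replace 1 occurrence(s) of x with (6 * x)
  => ( 6 * x ) == 8
stmt 4: x := x * y  -- replace 1 occurrence(s) of x with (x * y)
  => ( 6 * ( x * y ) ) == 8
stmt 3: y := x + y  -- replace 1 occurrence(s) of y with (x + y)
  => ( 6 * ( x * ( x + y ) ) ) == 8
stmt 2: y := x * z  -- replace 1 occurrence(s) of y with (x * z)
  => ( 6 * ( x * ( x + ( x * z ) ) ) ) == 8
stmt 1: z := y - 4  -- replace 1 occurrence(s) of z with (y - 4)
  => ( 6 * ( x * ( x + ( x * ( y - 4 ) ) ) ) ) == 8

Answer: ( 6 * ( x * ( x + ( x * ( y - 4 ) ) ) ) ) == 8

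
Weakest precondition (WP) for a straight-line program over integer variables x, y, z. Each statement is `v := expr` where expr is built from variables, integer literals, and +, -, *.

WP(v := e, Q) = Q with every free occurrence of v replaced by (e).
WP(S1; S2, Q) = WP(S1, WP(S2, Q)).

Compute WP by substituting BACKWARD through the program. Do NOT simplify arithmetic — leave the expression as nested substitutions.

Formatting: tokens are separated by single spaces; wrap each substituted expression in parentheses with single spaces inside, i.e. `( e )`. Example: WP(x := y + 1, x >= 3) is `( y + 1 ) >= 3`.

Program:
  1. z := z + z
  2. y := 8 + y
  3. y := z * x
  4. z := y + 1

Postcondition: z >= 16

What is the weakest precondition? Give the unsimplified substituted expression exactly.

Answer: ( ( ( z + z ) * x ) + 1 ) >= 16

Derivation:
post: z >= 16
stmt 4: z := y + 1  -- replace 1 occurrence(s) of z with (y + 1)
  => ( y + 1 ) >= 16
stmt 3: y := z * x  -- replace 1 occurrence(s) of y with (z * x)
  => ( ( z * x ) + 1 ) >= 16
stmt 2: y := 8 + y  -- replace 0 occurrence(s) of y with (8 + y)
  => ( ( z * x ) + 1 ) >= 16
stmt 1: z := z + z  -- replace 1 occurrence(s) of z with (z + z)
  => ( ( ( z + z ) * x ) + 1 ) >= 16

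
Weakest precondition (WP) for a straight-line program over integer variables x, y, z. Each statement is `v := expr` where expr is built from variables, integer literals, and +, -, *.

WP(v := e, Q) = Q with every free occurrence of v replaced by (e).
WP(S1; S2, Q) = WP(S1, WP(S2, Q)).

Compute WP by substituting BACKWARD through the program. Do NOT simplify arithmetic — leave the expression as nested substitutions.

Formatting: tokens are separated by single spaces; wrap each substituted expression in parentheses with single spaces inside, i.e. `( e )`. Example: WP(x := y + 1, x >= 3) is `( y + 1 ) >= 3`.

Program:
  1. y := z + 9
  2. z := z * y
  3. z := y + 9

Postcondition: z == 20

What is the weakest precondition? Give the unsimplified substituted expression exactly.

Answer: ( ( z + 9 ) + 9 ) == 20

Derivation:
post: z == 20
stmt 3: z := y + 9  -- replace 1 occurrence(s) of z with (y + 9)
  => ( y + 9 ) == 20
stmt 2: z := z * y  -- replace 0 occurrence(s) of z with (z * y)
  => ( y + 9 ) == 20
stmt 1: y := z + 9  -- replace 1 occurrence(s) of y with (z + 9)
  => ( ( z + 9 ) + 9 ) == 20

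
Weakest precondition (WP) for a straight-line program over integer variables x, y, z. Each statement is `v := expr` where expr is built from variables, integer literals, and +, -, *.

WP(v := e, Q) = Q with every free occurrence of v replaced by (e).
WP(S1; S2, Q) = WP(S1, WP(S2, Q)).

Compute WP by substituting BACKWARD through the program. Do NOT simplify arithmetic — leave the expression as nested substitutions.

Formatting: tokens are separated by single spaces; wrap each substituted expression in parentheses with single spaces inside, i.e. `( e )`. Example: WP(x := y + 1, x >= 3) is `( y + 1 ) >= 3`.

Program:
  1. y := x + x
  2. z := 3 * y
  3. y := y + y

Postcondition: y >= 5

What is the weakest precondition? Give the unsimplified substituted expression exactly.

Answer: ( ( x + x ) + ( x + x ) ) >= 5

Derivation:
post: y >= 5
stmt 3: y := y + y  -- replace 1 occurrence(s) of y with (y + y)
  => ( y + y ) >= 5
stmt 2: z := 3 * y  -- replace 0 occurrence(s) of z with (3 * y)
  => ( y + y ) >= 5
stmt 1: y := x + x  -- replace 2 occurrence(s) of y with (x + x)
  => ( ( x + x ) + ( x + x ) ) >= 5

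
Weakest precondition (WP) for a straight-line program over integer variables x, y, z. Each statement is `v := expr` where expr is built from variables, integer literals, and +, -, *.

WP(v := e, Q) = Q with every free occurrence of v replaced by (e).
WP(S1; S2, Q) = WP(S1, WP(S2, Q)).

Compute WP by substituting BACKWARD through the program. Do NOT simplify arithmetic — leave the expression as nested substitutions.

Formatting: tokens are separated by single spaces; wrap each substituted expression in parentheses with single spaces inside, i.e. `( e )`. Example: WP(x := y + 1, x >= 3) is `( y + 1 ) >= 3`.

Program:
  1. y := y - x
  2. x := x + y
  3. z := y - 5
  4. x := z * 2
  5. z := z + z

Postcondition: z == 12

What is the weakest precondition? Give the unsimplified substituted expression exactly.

post: z == 12
stmt 5: z := z + z  -- replace 1 occurrence(s) of z with (z + z)
  => ( z + z ) == 12
stmt 4: x := z * 2  -- replace 0 occurrence(s) of x with (z * 2)
  => ( z + z ) == 12
stmt 3: z := y - 5  -- replace 2 occurrence(s) of z with (y - 5)
  => ( ( y - 5 ) + ( y - 5 ) ) == 12
stmt 2: x := x + y  -- replace 0 occurrence(s) of x with (x + y)
  => ( ( y - 5 ) + ( y - 5 ) ) == 12
stmt 1: y := y - x  -- replace 2 occurrence(s) of y with (y - x)
  => ( ( ( y - x ) - 5 ) + ( ( y - x ) - 5 ) ) == 12

Answer: ( ( ( y - x ) - 5 ) + ( ( y - x ) - 5 ) ) == 12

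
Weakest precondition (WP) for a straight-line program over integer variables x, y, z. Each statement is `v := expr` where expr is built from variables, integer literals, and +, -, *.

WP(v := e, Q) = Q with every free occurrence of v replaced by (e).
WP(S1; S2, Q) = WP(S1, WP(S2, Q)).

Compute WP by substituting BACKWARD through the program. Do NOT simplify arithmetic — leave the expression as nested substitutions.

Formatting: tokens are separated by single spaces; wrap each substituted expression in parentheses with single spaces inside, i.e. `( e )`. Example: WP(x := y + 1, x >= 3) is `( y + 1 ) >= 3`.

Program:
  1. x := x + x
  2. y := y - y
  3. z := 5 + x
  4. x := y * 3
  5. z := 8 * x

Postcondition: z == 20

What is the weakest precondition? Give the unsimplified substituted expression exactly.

Answer: ( 8 * ( ( y - y ) * 3 ) ) == 20

Derivation:
post: z == 20
stmt 5: z := 8 * x  -- replace 1 occurrence(s) of z with (8 * x)
  => ( 8 * x ) == 20
stmt 4: x := y * 3  -- replace 1 occurrence(s) of x with (y * 3)
  => ( 8 * ( y * 3 ) ) == 20
stmt 3: z := 5 + x  -- replace 0 occurrence(s) of z with (5 + x)
  => ( 8 * ( y * 3 ) ) == 20
stmt 2: y := y - y  -- replace 1 occurrence(s) of y with (y - y)
  => ( 8 * ( ( y - y ) * 3 ) ) == 20
stmt 1: x := x + x  -- replace 0 occurrence(s) of x with (x + x)
  => ( 8 * ( ( y - y ) * 3 ) ) == 20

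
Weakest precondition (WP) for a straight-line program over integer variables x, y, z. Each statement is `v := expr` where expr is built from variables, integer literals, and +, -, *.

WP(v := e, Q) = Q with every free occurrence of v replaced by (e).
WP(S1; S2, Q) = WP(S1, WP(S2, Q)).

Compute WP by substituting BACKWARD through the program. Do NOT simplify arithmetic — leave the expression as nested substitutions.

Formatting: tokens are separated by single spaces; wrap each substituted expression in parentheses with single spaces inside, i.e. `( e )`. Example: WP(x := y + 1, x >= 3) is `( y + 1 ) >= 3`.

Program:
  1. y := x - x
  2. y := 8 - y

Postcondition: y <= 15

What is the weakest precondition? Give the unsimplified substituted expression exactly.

post: y <= 15
stmt 2: y := 8 - y  -- replace 1 occurrence(s) of y with (8 - y)
  => ( 8 - y ) <= 15
stmt 1: y := x - x  -- replace 1 occurrence(s) of y with (x - x)
  => ( 8 - ( x - x ) ) <= 15

Answer: ( 8 - ( x - x ) ) <= 15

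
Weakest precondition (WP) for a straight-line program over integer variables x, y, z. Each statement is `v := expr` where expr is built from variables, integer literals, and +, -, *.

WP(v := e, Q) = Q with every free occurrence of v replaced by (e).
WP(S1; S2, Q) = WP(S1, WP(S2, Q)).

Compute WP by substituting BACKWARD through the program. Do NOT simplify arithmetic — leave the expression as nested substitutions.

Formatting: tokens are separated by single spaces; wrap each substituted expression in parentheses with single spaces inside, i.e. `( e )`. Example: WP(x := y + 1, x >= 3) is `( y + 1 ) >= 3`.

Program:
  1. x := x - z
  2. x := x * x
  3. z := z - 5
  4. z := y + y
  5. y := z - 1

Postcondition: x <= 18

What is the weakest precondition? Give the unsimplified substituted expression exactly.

post: x <= 18
stmt 5: y := z - 1  -- replace 0 occurrence(s) of y with (z - 1)
  => x <= 18
stmt 4: z := y + y  -- replace 0 occurrence(s) of z with (y + y)
  => x <= 18
stmt 3: z := z - 5  -- replace 0 occurrence(s) of z with (z - 5)
  => x <= 18
stmt 2: x := x * x  -- replace 1 occurrence(s) of x with (x * x)
  => ( x * x ) <= 18
stmt 1: x := x - z  -- replace 2 occurrence(s) of x with (x - z)
  => ( ( x - z ) * ( x - z ) ) <= 18

Answer: ( ( x - z ) * ( x - z ) ) <= 18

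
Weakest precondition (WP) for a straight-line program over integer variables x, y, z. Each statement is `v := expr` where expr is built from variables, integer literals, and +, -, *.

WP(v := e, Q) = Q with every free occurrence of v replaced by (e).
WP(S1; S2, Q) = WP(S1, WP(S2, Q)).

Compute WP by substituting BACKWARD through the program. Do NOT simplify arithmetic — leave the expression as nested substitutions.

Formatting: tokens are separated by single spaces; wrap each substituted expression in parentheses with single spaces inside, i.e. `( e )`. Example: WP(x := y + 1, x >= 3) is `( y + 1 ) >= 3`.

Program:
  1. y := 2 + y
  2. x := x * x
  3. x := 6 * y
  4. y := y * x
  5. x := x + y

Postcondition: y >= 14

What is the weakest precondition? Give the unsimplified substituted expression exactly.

Answer: ( ( 2 + y ) * ( 6 * ( 2 + y ) ) ) >= 14

Derivation:
post: y >= 14
stmt 5: x := x + y  -- replace 0 occurrence(s) of x with (x + y)
  => y >= 14
stmt 4: y := y * x  -- replace 1 occurrence(s) of y with (y * x)
  => ( y * x ) >= 14
stmt 3: x := 6 * y  -- replace 1 occurrence(s) of x with (6 * y)
  => ( y * ( 6 * y ) ) >= 14
stmt 2: x := x * x  -- replace 0 occurrence(s) of x with (x * x)
  => ( y * ( 6 * y ) ) >= 14
stmt 1: y := 2 + y  -- replace 2 occurrence(s) of y with (2 + y)
  => ( ( 2 + y ) * ( 6 * ( 2 + y ) ) ) >= 14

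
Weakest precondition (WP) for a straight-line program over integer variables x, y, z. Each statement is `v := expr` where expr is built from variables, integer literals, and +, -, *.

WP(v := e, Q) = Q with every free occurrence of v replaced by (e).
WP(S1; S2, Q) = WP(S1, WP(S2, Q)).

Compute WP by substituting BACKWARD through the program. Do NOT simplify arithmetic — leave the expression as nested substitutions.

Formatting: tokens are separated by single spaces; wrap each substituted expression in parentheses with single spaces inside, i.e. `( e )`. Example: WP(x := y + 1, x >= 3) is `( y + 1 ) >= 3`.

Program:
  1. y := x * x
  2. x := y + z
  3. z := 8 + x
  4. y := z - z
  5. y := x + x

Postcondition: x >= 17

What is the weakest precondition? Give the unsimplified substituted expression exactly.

post: x >= 17
stmt 5: y := x + x  -- replace 0 occurrence(s) of y with (x + x)
  => x >= 17
stmt 4: y := z - z  -- replace 0 occurrence(s) of y with (z - z)
  => x >= 17
stmt 3: z := 8 + x  -- replace 0 occurrence(s) of z with (8 + x)
  => x >= 17
stmt 2: x := y + z  -- replace 1 occurrence(s) of x with (y + z)
  => ( y + z ) >= 17
stmt 1: y := x * x  -- replace 1 occurrence(s) of y with (x * x)
  => ( ( x * x ) + z ) >= 17

Answer: ( ( x * x ) + z ) >= 17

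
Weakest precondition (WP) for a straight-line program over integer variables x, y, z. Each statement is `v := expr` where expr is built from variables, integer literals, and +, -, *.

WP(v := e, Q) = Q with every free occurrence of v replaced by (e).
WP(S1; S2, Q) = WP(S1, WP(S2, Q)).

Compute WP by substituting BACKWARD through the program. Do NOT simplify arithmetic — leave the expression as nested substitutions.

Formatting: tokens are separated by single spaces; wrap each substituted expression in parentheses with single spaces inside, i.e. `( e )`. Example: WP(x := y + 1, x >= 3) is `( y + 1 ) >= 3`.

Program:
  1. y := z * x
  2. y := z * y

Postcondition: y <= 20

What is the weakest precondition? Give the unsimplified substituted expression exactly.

post: y <= 20
stmt 2: y := z * y  -- replace 1 occurrence(s) of y with (z * y)
  => ( z * y ) <= 20
stmt 1: y := z * x  -- replace 1 occurrence(s) of y with (z * x)
  => ( z * ( z * x ) ) <= 20

Answer: ( z * ( z * x ) ) <= 20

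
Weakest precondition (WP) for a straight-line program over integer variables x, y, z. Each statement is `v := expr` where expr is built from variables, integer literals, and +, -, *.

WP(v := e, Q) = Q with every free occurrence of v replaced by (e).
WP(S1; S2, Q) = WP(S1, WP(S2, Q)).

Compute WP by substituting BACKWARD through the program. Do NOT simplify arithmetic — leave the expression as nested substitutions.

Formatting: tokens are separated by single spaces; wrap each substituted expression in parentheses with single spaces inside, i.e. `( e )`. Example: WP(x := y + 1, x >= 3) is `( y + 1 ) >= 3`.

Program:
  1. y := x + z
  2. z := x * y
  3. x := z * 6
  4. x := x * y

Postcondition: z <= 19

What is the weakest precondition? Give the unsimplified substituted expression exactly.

Answer: ( x * ( x + z ) ) <= 19

Derivation:
post: z <= 19
stmt 4: x := x * y  -- replace 0 occurrence(s) of x with (x * y)
  => z <= 19
stmt 3: x := z * 6  -- replace 0 occurrence(s) of x with (z * 6)
  => z <= 19
stmt 2: z := x * y  -- replace 1 occurrence(s) of z with (x * y)
  => ( x * y ) <= 19
stmt 1: y := x + z  -- replace 1 occurrence(s) of y with (x + z)
  => ( x * ( x + z ) ) <= 19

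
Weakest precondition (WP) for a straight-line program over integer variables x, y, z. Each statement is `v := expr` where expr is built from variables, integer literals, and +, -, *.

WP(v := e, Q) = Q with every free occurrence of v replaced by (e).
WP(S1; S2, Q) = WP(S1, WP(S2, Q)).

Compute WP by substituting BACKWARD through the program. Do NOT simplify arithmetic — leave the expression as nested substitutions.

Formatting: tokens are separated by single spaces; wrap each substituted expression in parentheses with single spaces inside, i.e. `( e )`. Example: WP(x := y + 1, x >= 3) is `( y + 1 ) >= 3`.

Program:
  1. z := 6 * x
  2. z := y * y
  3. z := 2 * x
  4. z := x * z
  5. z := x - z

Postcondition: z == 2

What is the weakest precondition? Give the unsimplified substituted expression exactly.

post: z == 2
stmt 5: z := x - z  -- replace 1 occurrence(s) of z with (x - z)
  => ( x - z ) == 2
stmt 4: z := x * z  -- replace 1 occurrence(s) of z with (x * z)
  => ( x - ( x * z ) ) == 2
stmt 3: z := 2 * x  -- replace 1 occurrence(s) of z with (2 * x)
  => ( x - ( x * ( 2 * x ) ) ) == 2
stmt 2: z := y * y  -- replace 0 occurrence(s) of z with (y * y)
  => ( x - ( x * ( 2 * x ) ) ) == 2
stmt 1: z := 6 * x  -- replace 0 occurrence(s) of z with (6 * x)
  => ( x - ( x * ( 2 * x ) ) ) == 2

Answer: ( x - ( x * ( 2 * x ) ) ) == 2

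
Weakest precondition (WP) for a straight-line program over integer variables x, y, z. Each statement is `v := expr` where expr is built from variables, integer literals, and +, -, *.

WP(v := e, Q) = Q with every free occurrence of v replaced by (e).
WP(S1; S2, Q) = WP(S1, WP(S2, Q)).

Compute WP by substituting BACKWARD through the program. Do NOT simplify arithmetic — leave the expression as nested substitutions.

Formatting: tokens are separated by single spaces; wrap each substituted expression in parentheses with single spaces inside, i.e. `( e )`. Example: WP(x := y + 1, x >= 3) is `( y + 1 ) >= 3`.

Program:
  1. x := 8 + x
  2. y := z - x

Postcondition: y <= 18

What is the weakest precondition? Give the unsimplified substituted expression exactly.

post: y <= 18
stmt 2: y := z - x  -- replace 1 occurrence(s) of y with (z - x)
  => ( z - x ) <= 18
stmt 1: x := 8 + x  -- replace 1 occurrence(s) of x with (8 + x)
  => ( z - ( 8 + x ) ) <= 18

Answer: ( z - ( 8 + x ) ) <= 18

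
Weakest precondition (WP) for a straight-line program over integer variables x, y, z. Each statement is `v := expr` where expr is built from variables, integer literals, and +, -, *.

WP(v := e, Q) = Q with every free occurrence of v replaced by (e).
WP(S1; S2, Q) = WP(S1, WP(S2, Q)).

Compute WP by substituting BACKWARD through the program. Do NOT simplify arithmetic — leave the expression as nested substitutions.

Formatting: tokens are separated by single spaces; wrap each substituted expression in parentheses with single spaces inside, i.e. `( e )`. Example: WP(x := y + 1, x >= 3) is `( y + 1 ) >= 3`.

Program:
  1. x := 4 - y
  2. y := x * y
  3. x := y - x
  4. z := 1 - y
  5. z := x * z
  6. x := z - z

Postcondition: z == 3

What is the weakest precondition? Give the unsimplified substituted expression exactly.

Answer: ( ( ( ( 4 - y ) * y ) - ( 4 - y ) ) * ( 1 - ( ( 4 - y ) * y ) ) ) == 3

Derivation:
post: z == 3
stmt 6: x := z - z  -- replace 0 occurrence(s) of x with (z - z)
  => z == 3
stmt 5: z := x * z  -- replace 1 occurrence(s) of z with (x * z)
  => ( x * z ) == 3
stmt 4: z := 1 - y  -- replace 1 occurrence(s) of z with (1 - y)
  => ( x * ( 1 - y ) ) == 3
stmt 3: x := y - x  -- replace 1 occurrence(s) of x with (y - x)
  => ( ( y - x ) * ( 1 - y ) ) == 3
stmt 2: y := x * y  -- replace 2 occurrence(s) of y with (x * y)
  => ( ( ( x * y ) - x ) * ( 1 - ( x * y ) ) ) == 3
stmt 1: x := 4 - y  -- replace 3 occurrence(s) of x with (4 - y)
  => ( ( ( ( 4 - y ) * y ) - ( 4 - y ) ) * ( 1 - ( ( 4 - y ) * y ) ) ) == 3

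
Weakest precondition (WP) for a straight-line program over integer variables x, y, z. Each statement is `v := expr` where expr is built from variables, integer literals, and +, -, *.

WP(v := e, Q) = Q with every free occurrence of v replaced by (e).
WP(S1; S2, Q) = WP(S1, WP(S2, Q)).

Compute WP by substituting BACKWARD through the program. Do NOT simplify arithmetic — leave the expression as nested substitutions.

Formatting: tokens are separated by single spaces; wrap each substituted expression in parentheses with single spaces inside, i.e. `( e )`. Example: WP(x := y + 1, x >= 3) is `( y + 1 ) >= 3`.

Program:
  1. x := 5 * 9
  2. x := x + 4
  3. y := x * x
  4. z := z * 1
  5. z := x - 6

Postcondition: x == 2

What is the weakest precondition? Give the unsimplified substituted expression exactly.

post: x == 2
stmt 5: z := x - 6  -- replace 0 occurrence(s) of z with (x - 6)
  => x == 2
stmt 4: z := z * 1  -- replace 0 occurrence(s) of z with (z * 1)
  => x == 2
stmt 3: y := x * x  -- replace 0 occurrence(s) of y with (x * x)
  => x == 2
stmt 2: x := x + 4  -- replace 1 occurrence(s) of x with (x + 4)
  => ( x + 4 ) == 2
stmt 1: x := 5 * 9  -- replace 1 occurrence(s) of x with (5 * 9)
  => ( ( 5 * 9 ) + 4 ) == 2

Answer: ( ( 5 * 9 ) + 4 ) == 2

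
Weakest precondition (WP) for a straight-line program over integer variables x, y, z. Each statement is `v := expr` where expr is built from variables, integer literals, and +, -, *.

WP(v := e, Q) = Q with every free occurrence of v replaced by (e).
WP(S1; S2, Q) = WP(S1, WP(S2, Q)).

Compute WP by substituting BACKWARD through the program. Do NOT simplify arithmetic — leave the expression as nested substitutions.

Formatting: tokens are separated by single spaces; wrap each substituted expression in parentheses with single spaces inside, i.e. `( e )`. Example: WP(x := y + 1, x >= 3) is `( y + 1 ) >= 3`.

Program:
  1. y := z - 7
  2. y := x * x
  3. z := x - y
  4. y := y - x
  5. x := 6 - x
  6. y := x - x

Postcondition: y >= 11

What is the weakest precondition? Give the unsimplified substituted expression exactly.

post: y >= 11
stmt 6: y := x - x  -- replace 1 occurrence(s) of y with (x - x)
  => ( x - x ) >= 11
stmt 5: x := 6 - x  -- replace 2 occurrence(s) of x with (6 - x)
  => ( ( 6 - x ) - ( 6 - x ) ) >= 11
stmt 4: y := y - x  -- replace 0 occurrence(s) of y with (y - x)
  => ( ( 6 - x ) - ( 6 - x ) ) >= 11
stmt 3: z := x - y  -- replace 0 occurrence(s) of z with (x - y)
  => ( ( 6 - x ) - ( 6 - x ) ) >= 11
stmt 2: y := x * x  -- replace 0 occurrence(s) of y with (x * x)
  => ( ( 6 - x ) - ( 6 - x ) ) >= 11
stmt 1: y := z - 7  -- replace 0 occurrence(s) of y with (z - 7)
  => ( ( 6 - x ) - ( 6 - x ) ) >= 11

Answer: ( ( 6 - x ) - ( 6 - x ) ) >= 11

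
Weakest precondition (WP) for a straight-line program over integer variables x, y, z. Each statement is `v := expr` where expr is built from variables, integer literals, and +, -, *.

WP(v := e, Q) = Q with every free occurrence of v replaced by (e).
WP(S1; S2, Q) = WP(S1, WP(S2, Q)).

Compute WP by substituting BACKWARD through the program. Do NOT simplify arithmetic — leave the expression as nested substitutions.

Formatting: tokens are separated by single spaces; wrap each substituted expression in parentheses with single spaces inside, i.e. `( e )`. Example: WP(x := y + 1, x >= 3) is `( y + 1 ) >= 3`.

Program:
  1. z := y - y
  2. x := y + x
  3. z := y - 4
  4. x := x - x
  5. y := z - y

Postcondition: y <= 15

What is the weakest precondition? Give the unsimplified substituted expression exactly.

Answer: ( ( y - 4 ) - y ) <= 15

Derivation:
post: y <= 15
stmt 5: y := z - y  -- replace 1 occurrence(s) of y with (z - y)
  => ( z - y ) <= 15
stmt 4: x := x - x  -- replace 0 occurrence(s) of x with (x - x)
  => ( z - y ) <= 15
stmt 3: z := y - 4  -- replace 1 occurrence(s) of z with (y - 4)
  => ( ( y - 4 ) - y ) <= 15
stmt 2: x := y + x  -- replace 0 occurrence(s) of x with (y + x)
  => ( ( y - 4 ) - y ) <= 15
stmt 1: z := y - y  -- replace 0 occurrence(s) of z with (y - y)
  => ( ( y - 4 ) - y ) <= 15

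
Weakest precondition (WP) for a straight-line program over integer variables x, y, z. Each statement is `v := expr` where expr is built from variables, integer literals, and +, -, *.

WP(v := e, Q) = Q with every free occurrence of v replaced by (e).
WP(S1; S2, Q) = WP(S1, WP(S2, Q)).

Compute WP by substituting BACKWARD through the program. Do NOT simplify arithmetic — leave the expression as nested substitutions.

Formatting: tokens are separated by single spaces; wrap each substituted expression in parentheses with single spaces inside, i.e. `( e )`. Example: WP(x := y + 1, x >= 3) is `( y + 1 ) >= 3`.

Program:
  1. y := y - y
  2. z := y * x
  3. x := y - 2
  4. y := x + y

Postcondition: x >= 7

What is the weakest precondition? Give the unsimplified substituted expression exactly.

Answer: ( ( y - y ) - 2 ) >= 7

Derivation:
post: x >= 7
stmt 4: y := x + y  -- replace 0 occurrence(s) of y with (x + y)
  => x >= 7
stmt 3: x := y - 2  -- replace 1 occurrence(s) of x with (y - 2)
  => ( y - 2 ) >= 7
stmt 2: z := y * x  -- replace 0 occurrence(s) of z with (y * x)
  => ( y - 2 ) >= 7
stmt 1: y := y - y  -- replace 1 occurrence(s) of y with (y - y)
  => ( ( y - y ) - 2 ) >= 7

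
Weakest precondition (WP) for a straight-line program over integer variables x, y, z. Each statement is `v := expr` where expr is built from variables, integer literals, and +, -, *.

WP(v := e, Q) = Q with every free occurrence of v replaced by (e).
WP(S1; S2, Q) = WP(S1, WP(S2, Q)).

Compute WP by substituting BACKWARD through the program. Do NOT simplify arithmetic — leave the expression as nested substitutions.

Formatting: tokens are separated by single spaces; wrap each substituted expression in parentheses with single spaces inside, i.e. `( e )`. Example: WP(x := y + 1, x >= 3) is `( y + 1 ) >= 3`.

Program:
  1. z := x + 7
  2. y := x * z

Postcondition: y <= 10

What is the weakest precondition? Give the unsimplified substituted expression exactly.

Answer: ( x * ( x + 7 ) ) <= 10

Derivation:
post: y <= 10
stmt 2: y := x * z  -- replace 1 occurrence(s) of y with (x * z)
  => ( x * z ) <= 10
stmt 1: z := x + 7  -- replace 1 occurrence(s) of z with (x + 7)
  => ( x * ( x + 7 ) ) <= 10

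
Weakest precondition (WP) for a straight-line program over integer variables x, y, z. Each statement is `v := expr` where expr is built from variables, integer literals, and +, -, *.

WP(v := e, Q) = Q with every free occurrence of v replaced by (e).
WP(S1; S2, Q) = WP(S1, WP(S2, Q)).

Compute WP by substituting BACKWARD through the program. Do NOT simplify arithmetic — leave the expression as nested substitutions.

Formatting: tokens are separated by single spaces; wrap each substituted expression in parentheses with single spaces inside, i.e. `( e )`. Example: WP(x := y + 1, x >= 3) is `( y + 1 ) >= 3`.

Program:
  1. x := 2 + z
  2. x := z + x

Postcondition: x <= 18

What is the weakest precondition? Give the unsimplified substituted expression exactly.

Answer: ( z + ( 2 + z ) ) <= 18

Derivation:
post: x <= 18
stmt 2: x := z + x  -- replace 1 occurrence(s) of x with (z + x)
  => ( z + x ) <= 18
stmt 1: x := 2 + z  -- replace 1 occurrence(s) of x with (2 + z)
  => ( z + ( 2 + z ) ) <= 18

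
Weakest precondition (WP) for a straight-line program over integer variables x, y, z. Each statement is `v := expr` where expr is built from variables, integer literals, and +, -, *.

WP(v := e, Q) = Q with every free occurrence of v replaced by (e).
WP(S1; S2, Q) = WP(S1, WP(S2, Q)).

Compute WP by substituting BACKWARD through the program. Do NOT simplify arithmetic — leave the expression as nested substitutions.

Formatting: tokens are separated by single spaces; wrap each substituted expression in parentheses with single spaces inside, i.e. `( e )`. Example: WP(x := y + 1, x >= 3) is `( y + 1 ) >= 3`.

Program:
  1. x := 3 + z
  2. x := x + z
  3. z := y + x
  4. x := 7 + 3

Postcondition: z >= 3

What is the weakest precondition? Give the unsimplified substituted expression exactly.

Answer: ( y + ( ( 3 + z ) + z ) ) >= 3

Derivation:
post: z >= 3
stmt 4: x := 7 + 3  -- replace 0 occurrence(s) of x with (7 + 3)
  => z >= 3
stmt 3: z := y + x  -- replace 1 occurrence(s) of z with (y + x)
  => ( y + x ) >= 3
stmt 2: x := x + z  -- replace 1 occurrence(s) of x with (x + z)
  => ( y + ( x + z ) ) >= 3
stmt 1: x := 3 + z  -- replace 1 occurrence(s) of x with (3 + z)
  => ( y + ( ( 3 + z ) + z ) ) >= 3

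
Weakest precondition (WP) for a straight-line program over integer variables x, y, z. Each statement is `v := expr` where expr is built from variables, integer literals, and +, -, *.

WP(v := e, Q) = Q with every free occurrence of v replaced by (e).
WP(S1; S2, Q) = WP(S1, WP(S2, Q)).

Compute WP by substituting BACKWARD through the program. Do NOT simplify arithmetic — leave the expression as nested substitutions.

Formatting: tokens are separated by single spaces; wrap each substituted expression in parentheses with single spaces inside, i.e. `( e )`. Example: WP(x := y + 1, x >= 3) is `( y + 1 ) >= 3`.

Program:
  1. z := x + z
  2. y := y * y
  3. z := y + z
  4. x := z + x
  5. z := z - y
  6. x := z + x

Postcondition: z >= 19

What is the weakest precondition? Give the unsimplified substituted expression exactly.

post: z >= 19
stmt 6: x := z + x  -- replace 0 occurrence(s) of x with (z + x)
  => z >= 19
stmt 5: z := z - y  -- replace 1 occurrence(s) of z with (z - y)
  => ( z - y ) >= 19
stmt 4: x := z + x  -- replace 0 occurrence(s) of x with (z + x)
  => ( z - y ) >= 19
stmt 3: z := y + z  -- replace 1 occurrence(s) of z with (y + z)
  => ( ( y + z ) - y ) >= 19
stmt 2: y := y * y  -- replace 2 occurrence(s) of y with (y * y)
  => ( ( ( y * y ) + z ) - ( y * y ) ) >= 19
stmt 1: z := x + z  -- replace 1 occurrence(s) of z with (x + z)
  => ( ( ( y * y ) + ( x + z ) ) - ( y * y ) ) >= 19

Answer: ( ( ( y * y ) + ( x + z ) ) - ( y * y ) ) >= 19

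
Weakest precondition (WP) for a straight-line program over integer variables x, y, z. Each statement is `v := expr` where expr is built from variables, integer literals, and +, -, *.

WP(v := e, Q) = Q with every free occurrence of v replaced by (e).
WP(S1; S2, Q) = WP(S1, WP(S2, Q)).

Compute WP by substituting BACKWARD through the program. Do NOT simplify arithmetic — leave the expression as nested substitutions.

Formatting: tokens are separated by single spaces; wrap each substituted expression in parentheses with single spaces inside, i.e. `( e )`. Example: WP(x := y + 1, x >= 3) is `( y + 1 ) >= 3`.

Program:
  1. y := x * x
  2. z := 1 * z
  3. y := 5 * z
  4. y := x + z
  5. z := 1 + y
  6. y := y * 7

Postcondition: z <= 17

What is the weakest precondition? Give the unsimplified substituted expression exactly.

Answer: ( 1 + ( x + ( 1 * z ) ) ) <= 17

Derivation:
post: z <= 17
stmt 6: y := y * 7  -- replace 0 occurrence(s) of y with (y * 7)
  => z <= 17
stmt 5: z := 1 + y  -- replace 1 occurrence(s) of z with (1 + y)
  => ( 1 + y ) <= 17
stmt 4: y := x + z  -- replace 1 occurrence(s) of y with (x + z)
  => ( 1 + ( x + z ) ) <= 17
stmt 3: y := 5 * z  -- replace 0 occurrence(s) of y with (5 * z)
  => ( 1 + ( x + z ) ) <= 17
stmt 2: z := 1 * z  -- replace 1 occurrence(s) of z with (1 * z)
  => ( 1 + ( x + ( 1 * z ) ) ) <= 17
stmt 1: y := x * x  -- replace 0 occurrence(s) of y with (x * x)
  => ( 1 + ( x + ( 1 * z ) ) ) <= 17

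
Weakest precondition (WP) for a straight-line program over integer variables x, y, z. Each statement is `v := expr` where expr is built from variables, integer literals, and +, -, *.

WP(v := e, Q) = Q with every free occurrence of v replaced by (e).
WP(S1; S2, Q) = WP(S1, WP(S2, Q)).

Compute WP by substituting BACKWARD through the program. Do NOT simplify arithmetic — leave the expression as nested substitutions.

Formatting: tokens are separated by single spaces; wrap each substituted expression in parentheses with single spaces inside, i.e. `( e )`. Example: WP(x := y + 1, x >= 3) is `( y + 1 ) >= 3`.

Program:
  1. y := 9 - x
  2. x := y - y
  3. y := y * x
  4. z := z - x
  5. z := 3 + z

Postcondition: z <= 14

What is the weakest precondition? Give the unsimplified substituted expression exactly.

post: z <= 14
stmt 5: z := 3 + z  -- replace 1 occurrence(s) of z with (3 + z)
  => ( 3 + z ) <= 14
stmt 4: z := z - x  -- replace 1 occurrence(s) of z with (z - x)
  => ( 3 + ( z - x ) ) <= 14
stmt 3: y := y * x  -- replace 0 occurrence(s) of y with (y * x)
  => ( 3 + ( z - x ) ) <= 14
stmt 2: x := y - y  -- replace 1 occurrence(s) of x with (y - y)
  => ( 3 + ( z - ( y - y ) ) ) <= 14
stmt 1: y := 9 - x  -- replace 2 occurrence(s) of y with (9 - x)
  => ( 3 + ( z - ( ( 9 - x ) - ( 9 - x ) ) ) ) <= 14

Answer: ( 3 + ( z - ( ( 9 - x ) - ( 9 - x ) ) ) ) <= 14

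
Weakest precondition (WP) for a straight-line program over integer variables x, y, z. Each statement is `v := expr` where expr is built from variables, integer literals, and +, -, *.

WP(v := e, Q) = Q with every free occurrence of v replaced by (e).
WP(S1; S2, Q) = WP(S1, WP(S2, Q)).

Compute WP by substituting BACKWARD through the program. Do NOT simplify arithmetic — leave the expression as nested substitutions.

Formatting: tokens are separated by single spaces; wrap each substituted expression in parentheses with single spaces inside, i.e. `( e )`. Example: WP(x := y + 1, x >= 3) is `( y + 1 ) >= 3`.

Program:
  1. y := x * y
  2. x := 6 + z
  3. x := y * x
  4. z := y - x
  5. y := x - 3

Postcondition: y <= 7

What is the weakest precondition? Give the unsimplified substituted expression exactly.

post: y <= 7
stmt 5: y := x - 3  -- replace 1 occurrence(s) of y with (x - 3)
  => ( x - 3 ) <= 7
stmt 4: z := y - x  -- replace 0 occurrence(s) of z with (y - x)
  => ( x - 3 ) <= 7
stmt 3: x := y * x  -- replace 1 occurrence(s) of x with (y * x)
  => ( ( y * x ) - 3 ) <= 7
stmt 2: x := 6 + z  -- replace 1 occurrence(s) of x with (6 + z)
  => ( ( y * ( 6 + z ) ) - 3 ) <= 7
stmt 1: y := x * y  -- replace 1 occurrence(s) of y with (x * y)
  => ( ( ( x * y ) * ( 6 + z ) ) - 3 ) <= 7

Answer: ( ( ( x * y ) * ( 6 + z ) ) - 3 ) <= 7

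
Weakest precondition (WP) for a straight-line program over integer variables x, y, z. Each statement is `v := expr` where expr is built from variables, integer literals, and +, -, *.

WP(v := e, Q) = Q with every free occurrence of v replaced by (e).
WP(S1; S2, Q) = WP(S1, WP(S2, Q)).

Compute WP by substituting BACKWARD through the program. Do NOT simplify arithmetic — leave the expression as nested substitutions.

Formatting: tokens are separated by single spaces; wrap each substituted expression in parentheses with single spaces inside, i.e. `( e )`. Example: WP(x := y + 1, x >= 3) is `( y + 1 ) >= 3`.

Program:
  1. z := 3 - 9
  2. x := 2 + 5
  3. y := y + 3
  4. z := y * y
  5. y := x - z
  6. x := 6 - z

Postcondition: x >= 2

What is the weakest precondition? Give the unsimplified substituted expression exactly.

post: x >= 2
stmt 6: x := 6 - z  -- replace 1 occurrence(s) of x with (6 - z)
  => ( 6 - z ) >= 2
stmt 5: y := x - z  -- replace 0 occurrence(s) of y with (x - z)
  => ( 6 - z ) >= 2
stmt 4: z := y * y  -- replace 1 occurrence(s) of z with (y * y)
  => ( 6 - ( y * y ) ) >= 2
stmt 3: y := y + 3  -- replace 2 occurrence(s) of y with (y + 3)
  => ( 6 - ( ( y + 3 ) * ( y + 3 ) ) ) >= 2
stmt 2: x := 2 + 5  -- replace 0 occurrence(s) of x with (2 + 5)
  => ( 6 - ( ( y + 3 ) * ( y + 3 ) ) ) >= 2
stmt 1: z := 3 - 9  -- replace 0 occurrence(s) of z with (3 - 9)
  => ( 6 - ( ( y + 3 ) * ( y + 3 ) ) ) >= 2

Answer: ( 6 - ( ( y + 3 ) * ( y + 3 ) ) ) >= 2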